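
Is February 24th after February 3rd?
Yes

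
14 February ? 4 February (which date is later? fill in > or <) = >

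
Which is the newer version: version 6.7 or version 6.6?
version 6.7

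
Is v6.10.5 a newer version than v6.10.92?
No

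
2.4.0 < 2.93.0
True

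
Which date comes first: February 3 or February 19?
February 3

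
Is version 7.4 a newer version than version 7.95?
No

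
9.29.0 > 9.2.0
True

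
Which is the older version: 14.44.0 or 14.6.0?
14.6.0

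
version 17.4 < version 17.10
True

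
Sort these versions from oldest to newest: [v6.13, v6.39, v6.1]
[v6.1, v6.13, v6.39]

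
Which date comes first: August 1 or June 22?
June 22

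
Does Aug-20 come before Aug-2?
No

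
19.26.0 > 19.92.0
False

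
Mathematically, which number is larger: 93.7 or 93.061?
93.7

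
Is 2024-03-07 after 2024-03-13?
No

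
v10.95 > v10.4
True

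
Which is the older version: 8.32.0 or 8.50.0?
8.32.0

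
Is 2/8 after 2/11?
No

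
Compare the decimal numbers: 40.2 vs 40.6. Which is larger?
40.6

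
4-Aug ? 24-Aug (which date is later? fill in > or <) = <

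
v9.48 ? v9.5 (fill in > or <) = >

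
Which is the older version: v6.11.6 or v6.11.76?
v6.11.6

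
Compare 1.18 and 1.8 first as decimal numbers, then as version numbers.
As decimals: 1.18 < 1.8. As versions: v1.18 > v1.8 (minor version 18 > 8).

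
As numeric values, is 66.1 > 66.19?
False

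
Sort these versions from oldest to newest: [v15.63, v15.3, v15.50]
[v15.3, v15.50, v15.63]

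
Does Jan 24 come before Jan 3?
No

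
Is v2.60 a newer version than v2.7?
Yes. Version numbers are compared segment by segment as integers, not as decimals: minor version 60 > 7, so v2.60 > v2.7 (even though the decimal 2.60 < 2.7).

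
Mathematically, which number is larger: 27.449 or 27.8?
27.8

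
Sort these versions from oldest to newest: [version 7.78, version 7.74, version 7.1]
[version 7.1, version 7.74, version 7.78]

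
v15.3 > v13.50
True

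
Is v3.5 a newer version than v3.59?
No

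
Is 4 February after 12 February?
No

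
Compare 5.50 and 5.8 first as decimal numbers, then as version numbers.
As decimals: 5.50 < 5.8. As versions: v5.50 > v5.8 (minor version 50 > 8).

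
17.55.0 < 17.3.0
False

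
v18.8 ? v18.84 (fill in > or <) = <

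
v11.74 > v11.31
True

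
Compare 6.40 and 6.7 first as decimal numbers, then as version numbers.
As decimals: 6.40 < 6.7. As versions: v6.40 > v6.7 (minor version 40 > 7).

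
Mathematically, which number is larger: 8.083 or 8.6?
8.6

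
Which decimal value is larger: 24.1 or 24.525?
24.525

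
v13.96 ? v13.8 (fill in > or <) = >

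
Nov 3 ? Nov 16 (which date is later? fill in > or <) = <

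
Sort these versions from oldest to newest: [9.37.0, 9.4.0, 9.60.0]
[9.4.0, 9.37.0, 9.60.0]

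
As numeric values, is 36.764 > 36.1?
True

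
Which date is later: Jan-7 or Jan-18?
Jan-18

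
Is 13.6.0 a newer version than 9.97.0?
Yes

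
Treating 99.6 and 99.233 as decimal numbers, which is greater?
99.6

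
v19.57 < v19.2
False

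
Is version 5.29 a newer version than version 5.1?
Yes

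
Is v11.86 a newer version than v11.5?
Yes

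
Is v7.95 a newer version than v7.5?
Yes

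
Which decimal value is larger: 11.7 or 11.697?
11.7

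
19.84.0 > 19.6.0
True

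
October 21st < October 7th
False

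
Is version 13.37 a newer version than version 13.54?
No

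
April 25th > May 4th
False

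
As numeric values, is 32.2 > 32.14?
True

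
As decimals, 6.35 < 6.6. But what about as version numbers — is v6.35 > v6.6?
True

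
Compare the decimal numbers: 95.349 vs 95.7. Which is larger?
95.7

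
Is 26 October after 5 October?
Yes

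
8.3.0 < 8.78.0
True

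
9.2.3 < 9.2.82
True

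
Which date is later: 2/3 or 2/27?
2/27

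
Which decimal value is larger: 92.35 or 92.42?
92.42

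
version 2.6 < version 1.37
False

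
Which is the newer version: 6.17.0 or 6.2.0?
6.17.0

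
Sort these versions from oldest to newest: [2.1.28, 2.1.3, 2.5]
[2.1.3, 2.1.28, 2.5]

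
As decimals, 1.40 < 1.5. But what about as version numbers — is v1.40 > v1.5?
True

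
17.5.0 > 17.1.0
True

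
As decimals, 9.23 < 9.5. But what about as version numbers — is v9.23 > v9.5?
True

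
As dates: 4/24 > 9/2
False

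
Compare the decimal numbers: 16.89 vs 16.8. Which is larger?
16.89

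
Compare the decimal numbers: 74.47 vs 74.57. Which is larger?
74.57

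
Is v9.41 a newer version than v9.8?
Yes. Version numbers are compared segment by segment as integers, not as decimals: minor version 41 > 8, so v9.41 > v9.8 (even though the decimal 9.41 < 9.8).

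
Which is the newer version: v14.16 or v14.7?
v14.16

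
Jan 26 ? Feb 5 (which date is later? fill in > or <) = <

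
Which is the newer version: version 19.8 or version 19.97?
version 19.97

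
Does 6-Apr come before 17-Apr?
Yes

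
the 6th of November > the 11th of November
False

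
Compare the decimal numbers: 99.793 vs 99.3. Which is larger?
99.793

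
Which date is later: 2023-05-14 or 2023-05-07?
2023-05-14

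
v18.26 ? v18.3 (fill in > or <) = >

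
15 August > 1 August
True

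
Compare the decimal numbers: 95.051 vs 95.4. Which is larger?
95.4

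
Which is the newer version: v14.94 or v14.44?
v14.94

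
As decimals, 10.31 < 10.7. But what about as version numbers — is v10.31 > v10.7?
True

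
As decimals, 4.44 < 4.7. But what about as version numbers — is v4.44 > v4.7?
True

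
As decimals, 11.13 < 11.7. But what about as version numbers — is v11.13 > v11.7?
True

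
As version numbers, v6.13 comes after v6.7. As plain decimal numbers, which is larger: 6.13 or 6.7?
6.7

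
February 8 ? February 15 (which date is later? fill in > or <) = <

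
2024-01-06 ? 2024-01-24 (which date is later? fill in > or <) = <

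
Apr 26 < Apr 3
False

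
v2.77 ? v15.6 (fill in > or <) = <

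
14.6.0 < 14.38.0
True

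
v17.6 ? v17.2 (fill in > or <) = >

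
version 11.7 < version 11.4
False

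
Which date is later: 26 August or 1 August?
26 August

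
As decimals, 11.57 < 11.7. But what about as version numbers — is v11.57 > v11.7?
True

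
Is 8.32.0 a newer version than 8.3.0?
Yes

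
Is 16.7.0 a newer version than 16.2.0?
Yes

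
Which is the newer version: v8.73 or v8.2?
v8.73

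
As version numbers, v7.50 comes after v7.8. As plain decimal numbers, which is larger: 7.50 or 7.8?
7.8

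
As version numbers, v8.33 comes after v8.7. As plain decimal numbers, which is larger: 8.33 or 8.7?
8.7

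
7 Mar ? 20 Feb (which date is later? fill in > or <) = >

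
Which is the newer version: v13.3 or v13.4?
v13.4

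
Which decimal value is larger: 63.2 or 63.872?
63.872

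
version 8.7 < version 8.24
True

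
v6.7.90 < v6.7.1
False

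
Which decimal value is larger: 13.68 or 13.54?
13.68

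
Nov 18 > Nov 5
True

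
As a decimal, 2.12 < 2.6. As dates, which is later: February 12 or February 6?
February 12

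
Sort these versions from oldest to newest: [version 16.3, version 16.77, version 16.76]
[version 16.3, version 16.76, version 16.77]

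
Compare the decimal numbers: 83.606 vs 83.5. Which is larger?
83.606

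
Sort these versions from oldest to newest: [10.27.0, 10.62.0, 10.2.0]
[10.2.0, 10.27.0, 10.62.0]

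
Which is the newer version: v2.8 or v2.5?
v2.8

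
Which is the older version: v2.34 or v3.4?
v2.34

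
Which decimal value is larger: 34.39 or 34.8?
34.8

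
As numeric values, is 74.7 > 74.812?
False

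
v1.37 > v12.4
False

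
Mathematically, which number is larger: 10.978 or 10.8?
10.978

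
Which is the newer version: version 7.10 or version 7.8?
version 7.10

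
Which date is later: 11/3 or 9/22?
11/3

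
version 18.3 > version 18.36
False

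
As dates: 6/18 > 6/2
True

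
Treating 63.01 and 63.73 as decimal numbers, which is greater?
63.73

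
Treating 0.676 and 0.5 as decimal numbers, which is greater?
0.676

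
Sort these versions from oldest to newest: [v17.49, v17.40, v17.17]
[v17.17, v17.40, v17.49]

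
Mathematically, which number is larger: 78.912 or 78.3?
78.912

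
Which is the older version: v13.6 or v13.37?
v13.6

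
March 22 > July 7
False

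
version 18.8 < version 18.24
True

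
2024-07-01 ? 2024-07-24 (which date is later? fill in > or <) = <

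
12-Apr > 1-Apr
True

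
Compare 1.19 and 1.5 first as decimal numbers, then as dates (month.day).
As decimals: 1.19 < 1.5. As dates: 1/19 is later than 1/5 (day 19 > day 5).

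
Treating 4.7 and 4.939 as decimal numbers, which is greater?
4.939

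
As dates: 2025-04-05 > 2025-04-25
False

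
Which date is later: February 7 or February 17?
February 17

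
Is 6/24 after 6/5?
Yes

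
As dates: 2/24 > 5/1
False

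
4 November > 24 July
True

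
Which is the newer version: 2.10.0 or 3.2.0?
3.2.0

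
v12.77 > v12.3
True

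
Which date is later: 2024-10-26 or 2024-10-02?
2024-10-26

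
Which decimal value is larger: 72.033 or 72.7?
72.7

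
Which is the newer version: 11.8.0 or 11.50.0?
11.50.0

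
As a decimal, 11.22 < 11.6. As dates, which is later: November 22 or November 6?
November 22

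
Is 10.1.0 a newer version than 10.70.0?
No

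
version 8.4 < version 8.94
True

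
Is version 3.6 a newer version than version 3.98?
No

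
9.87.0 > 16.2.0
False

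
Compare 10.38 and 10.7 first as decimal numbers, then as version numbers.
As decimals: 10.38 < 10.7. As versions: v10.38 > v10.7 (minor version 38 > 7).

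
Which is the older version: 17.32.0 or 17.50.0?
17.32.0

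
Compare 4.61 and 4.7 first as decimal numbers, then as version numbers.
As decimals: 4.61 < 4.7. As versions: v4.61 > v4.7 (minor version 61 > 7).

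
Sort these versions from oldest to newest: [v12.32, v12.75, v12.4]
[v12.4, v12.32, v12.75]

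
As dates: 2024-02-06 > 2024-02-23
False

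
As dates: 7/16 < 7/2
False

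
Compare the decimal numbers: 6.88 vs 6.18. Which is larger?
6.88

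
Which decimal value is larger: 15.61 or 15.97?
15.97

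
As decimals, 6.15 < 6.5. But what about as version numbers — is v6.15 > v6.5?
True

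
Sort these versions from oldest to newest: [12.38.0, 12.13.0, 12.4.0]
[12.4.0, 12.13.0, 12.38.0]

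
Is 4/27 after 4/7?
Yes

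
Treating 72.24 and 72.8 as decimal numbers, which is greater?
72.8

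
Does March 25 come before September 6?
Yes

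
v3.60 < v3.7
False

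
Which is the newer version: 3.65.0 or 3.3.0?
3.65.0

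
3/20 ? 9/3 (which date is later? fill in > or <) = <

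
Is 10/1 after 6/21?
Yes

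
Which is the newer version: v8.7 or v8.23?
v8.23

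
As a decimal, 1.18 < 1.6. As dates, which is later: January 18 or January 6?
January 18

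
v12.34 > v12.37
False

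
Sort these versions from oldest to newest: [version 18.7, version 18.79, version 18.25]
[version 18.7, version 18.25, version 18.79]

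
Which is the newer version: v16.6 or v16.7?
v16.7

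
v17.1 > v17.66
False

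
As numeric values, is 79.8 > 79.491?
True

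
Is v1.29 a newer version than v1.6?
Yes. Version numbers are compared segment by segment as integers, not as decimals: minor version 29 > 6, so v1.29 > v1.6 (even though the decimal 1.29 < 1.6).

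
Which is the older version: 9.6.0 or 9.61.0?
9.6.0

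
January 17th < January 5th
False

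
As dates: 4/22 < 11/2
True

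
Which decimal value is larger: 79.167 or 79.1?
79.167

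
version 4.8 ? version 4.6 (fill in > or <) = >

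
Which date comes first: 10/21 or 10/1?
10/1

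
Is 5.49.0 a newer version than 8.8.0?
No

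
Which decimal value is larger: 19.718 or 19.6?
19.718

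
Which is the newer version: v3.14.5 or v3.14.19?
v3.14.19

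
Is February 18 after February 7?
Yes. Day 18 comes after day 7 in February — this is a date comparison, not a decimal one (the decimal 2.18 would be smaller than 2.7).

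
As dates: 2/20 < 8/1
True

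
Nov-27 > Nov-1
True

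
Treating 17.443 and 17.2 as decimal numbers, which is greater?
17.443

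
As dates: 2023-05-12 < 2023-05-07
False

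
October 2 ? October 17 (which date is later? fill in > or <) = <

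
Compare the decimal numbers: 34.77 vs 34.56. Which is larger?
34.77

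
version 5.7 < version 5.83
True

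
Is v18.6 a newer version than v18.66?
No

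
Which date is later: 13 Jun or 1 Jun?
13 Jun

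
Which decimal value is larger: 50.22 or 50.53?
50.53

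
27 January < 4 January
False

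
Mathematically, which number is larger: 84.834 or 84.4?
84.834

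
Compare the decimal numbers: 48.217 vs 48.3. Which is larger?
48.3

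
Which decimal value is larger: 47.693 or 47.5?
47.693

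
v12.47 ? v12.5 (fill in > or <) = >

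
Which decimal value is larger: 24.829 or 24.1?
24.829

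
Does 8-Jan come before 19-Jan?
Yes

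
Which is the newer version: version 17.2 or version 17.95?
version 17.95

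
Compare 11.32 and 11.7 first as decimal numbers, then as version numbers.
As decimals: 11.32 < 11.7. As versions: v11.32 > v11.7 (minor version 32 > 7).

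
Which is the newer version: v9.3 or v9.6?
v9.6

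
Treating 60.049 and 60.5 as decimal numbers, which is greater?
60.5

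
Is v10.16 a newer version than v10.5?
Yes. Version numbers are compared segment by segment as integers, not as decimals: minor version 16 > 5, so v10.16 > v10.5 (even though the decimal 10.16 < 10.5).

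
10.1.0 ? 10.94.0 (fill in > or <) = <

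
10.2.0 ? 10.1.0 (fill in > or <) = >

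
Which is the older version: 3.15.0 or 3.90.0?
3.15.0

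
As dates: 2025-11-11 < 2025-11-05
False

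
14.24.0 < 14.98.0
True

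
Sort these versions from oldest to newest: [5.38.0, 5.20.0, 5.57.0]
[5.20.0, 5.38.0, 5.57.0]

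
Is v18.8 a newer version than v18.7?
Yes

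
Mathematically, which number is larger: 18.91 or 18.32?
18.91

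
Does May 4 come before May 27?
Yes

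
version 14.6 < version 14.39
True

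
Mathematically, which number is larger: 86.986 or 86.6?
86.986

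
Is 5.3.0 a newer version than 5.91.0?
No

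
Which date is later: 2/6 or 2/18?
2/18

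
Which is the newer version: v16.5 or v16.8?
v16.8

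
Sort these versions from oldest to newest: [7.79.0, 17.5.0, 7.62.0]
[7.62.0, 7.79.0, 17.5.0]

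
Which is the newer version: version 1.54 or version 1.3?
version 1.54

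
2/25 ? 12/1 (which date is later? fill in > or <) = <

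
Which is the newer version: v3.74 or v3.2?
v3.74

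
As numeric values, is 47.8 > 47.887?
False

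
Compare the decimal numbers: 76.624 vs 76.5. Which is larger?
76.624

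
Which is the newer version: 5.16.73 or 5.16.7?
5.16.73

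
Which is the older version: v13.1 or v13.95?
v13.1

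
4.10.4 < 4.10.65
True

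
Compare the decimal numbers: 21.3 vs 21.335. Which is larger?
21.335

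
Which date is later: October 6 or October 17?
October 17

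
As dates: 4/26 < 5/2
True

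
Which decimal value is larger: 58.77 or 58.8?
58.8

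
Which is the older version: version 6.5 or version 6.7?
version 6.5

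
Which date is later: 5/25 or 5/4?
5/25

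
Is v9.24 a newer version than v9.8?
Yes. Version numbers are compared segment by segment as integers, not as decimals: minor version 24 > 8, so v9.24 > v9.8 (even though the decimal 9.24 < 9.8).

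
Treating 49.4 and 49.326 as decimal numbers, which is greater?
49.4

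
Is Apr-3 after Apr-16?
No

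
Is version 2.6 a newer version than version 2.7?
No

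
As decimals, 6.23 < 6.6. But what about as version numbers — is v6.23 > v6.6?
True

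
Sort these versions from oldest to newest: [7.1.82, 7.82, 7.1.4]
[7.1.4, 7.1.82, 7.82]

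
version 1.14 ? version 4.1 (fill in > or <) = <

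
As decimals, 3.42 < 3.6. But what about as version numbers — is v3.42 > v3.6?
True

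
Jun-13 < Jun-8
False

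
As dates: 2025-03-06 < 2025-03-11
True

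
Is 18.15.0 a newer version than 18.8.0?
Yes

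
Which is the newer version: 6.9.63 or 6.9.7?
6.9.63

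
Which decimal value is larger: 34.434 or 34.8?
34.8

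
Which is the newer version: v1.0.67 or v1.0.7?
v1.0.67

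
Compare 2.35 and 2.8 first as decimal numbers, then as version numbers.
As decimals: 2.35 < 2.8. As versions: v2.35 > v2.8 (minor version 35 > 8).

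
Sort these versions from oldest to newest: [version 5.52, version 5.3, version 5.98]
[version 5.3, version 5.52, version 5.98]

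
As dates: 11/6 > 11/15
False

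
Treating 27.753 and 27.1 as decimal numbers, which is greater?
27.753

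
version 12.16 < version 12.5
False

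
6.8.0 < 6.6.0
False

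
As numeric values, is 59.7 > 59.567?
True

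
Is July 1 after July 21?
No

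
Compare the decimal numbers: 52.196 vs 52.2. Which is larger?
52.2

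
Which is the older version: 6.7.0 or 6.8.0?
6.7.0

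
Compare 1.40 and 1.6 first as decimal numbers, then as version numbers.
As decimals: 1.40 < 1.6. As versions: v1.40 > v1.6 (minor version 40 > 6).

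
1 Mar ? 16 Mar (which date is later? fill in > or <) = <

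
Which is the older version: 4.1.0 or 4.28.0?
4.1.0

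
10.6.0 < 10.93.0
True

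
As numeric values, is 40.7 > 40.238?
True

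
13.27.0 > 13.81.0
False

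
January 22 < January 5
False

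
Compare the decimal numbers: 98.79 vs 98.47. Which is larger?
98.79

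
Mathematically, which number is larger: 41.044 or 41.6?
41.6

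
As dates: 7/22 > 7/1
True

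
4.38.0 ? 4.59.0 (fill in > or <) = <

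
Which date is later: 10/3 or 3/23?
10/3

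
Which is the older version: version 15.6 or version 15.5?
version 15.5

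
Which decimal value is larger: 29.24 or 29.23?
29.24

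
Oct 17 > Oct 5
True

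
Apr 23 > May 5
False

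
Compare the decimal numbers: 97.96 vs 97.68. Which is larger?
97.96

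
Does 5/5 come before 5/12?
Yes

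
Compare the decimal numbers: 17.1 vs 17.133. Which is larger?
17.133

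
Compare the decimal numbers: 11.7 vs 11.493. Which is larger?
11.7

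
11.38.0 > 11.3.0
True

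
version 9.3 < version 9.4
True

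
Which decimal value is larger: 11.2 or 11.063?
11.2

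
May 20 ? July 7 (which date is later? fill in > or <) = <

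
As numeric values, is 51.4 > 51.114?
True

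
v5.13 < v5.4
False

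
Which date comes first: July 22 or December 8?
July 22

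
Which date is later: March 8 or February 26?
March 8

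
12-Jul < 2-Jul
False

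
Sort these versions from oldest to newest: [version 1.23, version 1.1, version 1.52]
[version 1.1, version 1.23, version 1.52]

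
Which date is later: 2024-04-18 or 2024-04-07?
2024-04-18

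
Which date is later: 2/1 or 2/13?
2/13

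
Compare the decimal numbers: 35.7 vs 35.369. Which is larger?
35.7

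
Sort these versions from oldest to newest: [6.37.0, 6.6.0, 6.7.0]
[6.6.0, 6.7.0, 6.37.0]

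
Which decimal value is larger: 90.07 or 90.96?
90.96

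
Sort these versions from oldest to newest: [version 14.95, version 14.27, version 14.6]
[version 14.6, version 14.27, version 14.95]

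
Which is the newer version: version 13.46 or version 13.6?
version 13.46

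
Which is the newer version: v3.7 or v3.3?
v3.7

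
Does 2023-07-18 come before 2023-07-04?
No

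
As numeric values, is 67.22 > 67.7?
False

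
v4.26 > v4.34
False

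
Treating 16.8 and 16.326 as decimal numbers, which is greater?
16.8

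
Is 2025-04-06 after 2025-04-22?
No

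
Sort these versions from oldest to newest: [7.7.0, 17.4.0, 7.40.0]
[7.7.0, 7.40.0, 17.4.0]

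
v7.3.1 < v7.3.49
True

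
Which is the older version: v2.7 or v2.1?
v2.1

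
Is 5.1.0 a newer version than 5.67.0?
No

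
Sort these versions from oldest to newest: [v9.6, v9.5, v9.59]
[v9.5, v9.6, v9.59]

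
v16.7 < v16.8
True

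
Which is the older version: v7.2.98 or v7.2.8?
v7.2.8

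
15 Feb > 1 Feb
True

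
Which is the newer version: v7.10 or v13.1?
v13.1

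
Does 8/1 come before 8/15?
Yes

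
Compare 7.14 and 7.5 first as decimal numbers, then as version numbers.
As decimals: 7.14 < 7.5. As versions: v7.14 > v7.5 (minor version 14 > 5).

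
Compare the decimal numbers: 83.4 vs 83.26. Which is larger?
83.4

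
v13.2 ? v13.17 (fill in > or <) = <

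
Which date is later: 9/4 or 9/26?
9/26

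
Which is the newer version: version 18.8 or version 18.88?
version 18.88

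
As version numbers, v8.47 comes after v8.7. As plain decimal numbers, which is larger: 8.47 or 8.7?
8.7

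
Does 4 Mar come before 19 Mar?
Yes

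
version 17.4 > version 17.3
True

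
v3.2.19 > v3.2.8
True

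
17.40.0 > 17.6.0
True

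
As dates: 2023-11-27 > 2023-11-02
True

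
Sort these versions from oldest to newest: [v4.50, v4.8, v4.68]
[v4.8, v4.50, v4.68]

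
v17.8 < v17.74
True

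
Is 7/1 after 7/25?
No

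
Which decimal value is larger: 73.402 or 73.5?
73.5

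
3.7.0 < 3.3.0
False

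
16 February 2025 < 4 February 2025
False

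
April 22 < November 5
True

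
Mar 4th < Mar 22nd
True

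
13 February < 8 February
False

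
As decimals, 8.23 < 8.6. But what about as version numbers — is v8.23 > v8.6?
True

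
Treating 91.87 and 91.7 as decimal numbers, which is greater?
91.87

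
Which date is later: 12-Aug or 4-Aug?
12-Aug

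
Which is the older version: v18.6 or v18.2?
v18.2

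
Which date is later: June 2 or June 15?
June 15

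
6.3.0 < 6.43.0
True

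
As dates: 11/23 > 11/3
True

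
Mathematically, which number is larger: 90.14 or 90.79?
90.79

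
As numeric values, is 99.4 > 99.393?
True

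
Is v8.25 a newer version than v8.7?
Yes. Version numbers are compared segment by segment as integers, not as decimals: minor version 25 > 7, so v8.25 > v8.7 (even though the decimal 8.25 < 8.7).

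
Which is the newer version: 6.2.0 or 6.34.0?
6.34.0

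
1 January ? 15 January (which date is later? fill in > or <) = <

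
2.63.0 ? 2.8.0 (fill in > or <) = >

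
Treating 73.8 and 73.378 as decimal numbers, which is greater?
73.8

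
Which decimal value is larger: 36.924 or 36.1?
36.924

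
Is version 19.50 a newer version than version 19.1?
Yes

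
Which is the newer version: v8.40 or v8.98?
v8.98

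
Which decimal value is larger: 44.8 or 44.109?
44.8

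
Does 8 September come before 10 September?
Yes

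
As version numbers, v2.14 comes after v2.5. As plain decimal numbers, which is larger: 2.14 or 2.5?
2.5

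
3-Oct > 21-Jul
True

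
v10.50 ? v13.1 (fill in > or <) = <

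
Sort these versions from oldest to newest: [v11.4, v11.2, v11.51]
[v11.2, v11.4, v11.51]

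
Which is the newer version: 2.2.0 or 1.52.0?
2.2.0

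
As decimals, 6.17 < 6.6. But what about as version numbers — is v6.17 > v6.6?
True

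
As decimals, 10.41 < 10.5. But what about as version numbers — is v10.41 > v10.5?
True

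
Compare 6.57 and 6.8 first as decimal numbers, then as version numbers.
As decimals: 6.57 < 6.8. As versions: v6.57 > v6.8 (minor version 57 > 8).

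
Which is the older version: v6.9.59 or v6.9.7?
v6.9.7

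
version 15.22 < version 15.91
True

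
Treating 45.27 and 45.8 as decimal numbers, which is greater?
45.8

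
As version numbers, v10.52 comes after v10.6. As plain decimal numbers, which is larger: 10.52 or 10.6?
10.6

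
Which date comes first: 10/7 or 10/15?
10/7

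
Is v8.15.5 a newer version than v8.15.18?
No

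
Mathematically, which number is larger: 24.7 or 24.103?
24.7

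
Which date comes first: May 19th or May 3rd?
May 3rd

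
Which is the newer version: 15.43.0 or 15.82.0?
15.82.0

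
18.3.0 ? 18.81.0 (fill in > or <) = <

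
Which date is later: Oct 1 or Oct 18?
Oct 18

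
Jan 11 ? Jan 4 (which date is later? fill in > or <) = >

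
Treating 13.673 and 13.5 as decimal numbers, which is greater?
13.673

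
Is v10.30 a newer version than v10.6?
Yes. Version numbers are compared segment by segment as integers, not as decimals: minor version 30 > 6, so v10.30 > v10.6 (even though the decimal 10.30 < 10.6).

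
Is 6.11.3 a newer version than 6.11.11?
No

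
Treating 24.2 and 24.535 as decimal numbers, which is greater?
24.535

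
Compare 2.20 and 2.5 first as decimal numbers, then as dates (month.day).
As decimals: 2.20 < 2.5. As dates: 2/20 is later than 2/5 (day 20 > day 5).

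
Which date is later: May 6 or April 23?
May 6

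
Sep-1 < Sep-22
True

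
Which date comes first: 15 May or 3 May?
3 May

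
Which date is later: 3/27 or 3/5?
3/27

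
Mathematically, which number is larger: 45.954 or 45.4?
45.954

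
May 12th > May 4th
True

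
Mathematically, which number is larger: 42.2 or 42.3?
42.3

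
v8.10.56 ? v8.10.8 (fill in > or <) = >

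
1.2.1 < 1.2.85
True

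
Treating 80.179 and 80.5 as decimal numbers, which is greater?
80.5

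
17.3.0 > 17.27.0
False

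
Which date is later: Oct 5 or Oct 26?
Oct 26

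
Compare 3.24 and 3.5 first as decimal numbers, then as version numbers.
As decimals: 3.24 < 3.5. As versions: v3.24 > v3.5 (minor version 24 > 5).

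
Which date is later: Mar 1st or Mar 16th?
Mar 16th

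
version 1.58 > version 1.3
True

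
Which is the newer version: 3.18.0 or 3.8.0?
3.18.0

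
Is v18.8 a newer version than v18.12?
No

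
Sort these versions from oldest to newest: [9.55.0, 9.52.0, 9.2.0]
[9.2.0, 9.52.0, 9.55.0]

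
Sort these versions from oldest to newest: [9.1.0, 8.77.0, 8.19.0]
[8.19.0, 8.77.0, 9.1.0]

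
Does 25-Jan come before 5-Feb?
Yes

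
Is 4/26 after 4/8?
Yes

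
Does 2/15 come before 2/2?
No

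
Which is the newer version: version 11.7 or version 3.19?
version 11.7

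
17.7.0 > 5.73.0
True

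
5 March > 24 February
True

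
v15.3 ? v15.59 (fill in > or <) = <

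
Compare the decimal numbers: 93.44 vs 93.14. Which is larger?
93.44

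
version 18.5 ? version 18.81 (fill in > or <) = <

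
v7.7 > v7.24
False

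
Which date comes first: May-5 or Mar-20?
Mar-20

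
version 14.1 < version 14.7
True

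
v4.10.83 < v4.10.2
False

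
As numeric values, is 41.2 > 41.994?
False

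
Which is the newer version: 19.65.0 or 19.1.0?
19.65.0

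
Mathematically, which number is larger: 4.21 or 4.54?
4.54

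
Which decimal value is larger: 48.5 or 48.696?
48.696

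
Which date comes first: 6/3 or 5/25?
5/25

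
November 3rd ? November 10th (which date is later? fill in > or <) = <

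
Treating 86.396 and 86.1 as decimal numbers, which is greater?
86.396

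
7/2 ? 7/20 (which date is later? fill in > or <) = <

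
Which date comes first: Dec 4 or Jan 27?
Jan 27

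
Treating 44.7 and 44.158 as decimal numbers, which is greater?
44.7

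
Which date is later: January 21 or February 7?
February 7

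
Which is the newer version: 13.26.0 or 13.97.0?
13.97.0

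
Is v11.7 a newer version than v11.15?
No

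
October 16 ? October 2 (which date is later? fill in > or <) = >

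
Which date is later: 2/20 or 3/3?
3/3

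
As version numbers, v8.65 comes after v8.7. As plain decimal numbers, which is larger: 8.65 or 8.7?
8.7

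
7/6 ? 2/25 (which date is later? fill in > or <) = >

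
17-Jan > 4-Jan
True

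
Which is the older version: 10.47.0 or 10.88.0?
10.47.0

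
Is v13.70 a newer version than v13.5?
Yes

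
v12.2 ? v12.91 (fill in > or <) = <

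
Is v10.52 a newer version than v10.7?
Yes. Version numbers are compared segment by segment as integers, not as decimals: minor version 52 > 7, so v10.52 > v10.7 (even though the decimal 10.52 < 10.7).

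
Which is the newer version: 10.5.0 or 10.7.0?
10.7.0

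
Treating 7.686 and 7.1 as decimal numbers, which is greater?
7.686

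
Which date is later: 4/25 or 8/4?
8/4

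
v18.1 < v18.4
True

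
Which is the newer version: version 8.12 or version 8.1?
version 8.12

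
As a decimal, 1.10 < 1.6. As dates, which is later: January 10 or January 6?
January 10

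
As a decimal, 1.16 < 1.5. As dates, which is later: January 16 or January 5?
January 16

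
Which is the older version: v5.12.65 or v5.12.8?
v5.12.8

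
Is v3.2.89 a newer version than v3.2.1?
Yes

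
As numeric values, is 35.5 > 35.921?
False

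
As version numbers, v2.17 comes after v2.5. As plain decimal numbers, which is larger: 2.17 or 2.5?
2.5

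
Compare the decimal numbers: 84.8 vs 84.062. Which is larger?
84.8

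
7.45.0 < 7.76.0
True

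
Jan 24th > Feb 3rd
False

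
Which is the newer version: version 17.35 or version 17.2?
version 17.35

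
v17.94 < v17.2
False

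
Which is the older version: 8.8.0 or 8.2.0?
8.2.0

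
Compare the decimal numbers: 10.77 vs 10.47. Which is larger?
10.77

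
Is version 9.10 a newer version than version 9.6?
Yes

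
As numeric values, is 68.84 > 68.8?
True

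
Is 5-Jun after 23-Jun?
No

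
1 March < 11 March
True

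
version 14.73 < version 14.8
False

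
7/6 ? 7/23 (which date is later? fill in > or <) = <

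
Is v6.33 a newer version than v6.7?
Yes. Version numbers are compared segment by segment as integers, not as decimals: minor version 33 > 7, so v6.33 > v6.7 (even though the decimal 6.33 < 6.7).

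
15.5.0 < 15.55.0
True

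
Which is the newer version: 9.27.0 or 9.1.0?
9.27.0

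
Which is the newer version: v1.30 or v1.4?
v1.30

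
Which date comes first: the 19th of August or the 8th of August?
the 8th of August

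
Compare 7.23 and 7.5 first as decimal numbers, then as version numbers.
As decimals: 7.23 < 7.5. As versions: v7.23 > v7.5 (minor version 23 > 5).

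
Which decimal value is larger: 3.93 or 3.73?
3.93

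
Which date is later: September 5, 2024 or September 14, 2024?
September 14, 2024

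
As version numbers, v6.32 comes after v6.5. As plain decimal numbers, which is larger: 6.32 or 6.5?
6.5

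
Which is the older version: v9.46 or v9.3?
v9.3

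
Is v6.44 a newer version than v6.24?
Yes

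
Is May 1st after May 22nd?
No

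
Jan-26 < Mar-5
True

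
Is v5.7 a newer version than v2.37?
Yes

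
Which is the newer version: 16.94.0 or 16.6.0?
16.94.0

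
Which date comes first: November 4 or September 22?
September 22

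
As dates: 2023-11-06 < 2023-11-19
True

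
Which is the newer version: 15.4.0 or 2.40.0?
15.4.0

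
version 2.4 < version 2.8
True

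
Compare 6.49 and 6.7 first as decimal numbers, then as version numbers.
As decimals: 6.49 < 6.7. As versions: v6.49 > v6.7 (minor version 49 > 7).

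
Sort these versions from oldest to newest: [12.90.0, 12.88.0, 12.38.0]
[12.38.0, 12.88.0, 12.90.0]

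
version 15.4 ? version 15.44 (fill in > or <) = <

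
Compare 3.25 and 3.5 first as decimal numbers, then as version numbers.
As decimals: 3.25 < 3.5. As versions: v3.25 > v3.5 (minor version 25 > 5).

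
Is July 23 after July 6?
Yes. Day 23 comes after day 6 in July — this is a date comparison, not a decimal one (the decimal 7.23 would be smaller than 7.6).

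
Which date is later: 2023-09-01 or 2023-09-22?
2023-09-22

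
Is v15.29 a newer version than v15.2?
Yes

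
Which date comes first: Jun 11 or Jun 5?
Jun 5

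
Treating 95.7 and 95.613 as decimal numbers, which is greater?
95.7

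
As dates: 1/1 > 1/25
False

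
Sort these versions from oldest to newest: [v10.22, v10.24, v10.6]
[v10.6, v10.22, v10.24]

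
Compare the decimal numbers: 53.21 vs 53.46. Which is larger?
53.46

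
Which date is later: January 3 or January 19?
January 19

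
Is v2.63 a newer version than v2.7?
Yes. Version numbers are compared segment by segment as integers, not as decimals: minor version 63 > 7, so v2.63 > v2.7 (even though the decimal 2.63 < 2.7).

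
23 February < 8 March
True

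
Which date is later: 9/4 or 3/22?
9/4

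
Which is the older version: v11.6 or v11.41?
v11.6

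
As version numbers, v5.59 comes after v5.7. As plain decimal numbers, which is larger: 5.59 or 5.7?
5.7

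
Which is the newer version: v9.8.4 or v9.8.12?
v9.8.12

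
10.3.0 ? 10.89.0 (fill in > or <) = <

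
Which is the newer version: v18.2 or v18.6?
v18.6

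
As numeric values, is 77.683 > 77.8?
False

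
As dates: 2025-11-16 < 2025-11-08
False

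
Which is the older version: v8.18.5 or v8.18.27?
v8.18.5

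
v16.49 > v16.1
True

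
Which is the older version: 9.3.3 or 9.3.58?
9.3.3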